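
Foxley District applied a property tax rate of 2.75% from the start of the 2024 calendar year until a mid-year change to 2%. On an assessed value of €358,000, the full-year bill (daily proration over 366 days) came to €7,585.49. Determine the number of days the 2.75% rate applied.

Let d = days at the first rate; then 366 − d days at the second rate.
€358,000 × [2.75%·d + 2%·(366−d)] / 366 = €7,585.49
Solving gives d = 58, so the new rate took effect on February 28, 2024.

58 days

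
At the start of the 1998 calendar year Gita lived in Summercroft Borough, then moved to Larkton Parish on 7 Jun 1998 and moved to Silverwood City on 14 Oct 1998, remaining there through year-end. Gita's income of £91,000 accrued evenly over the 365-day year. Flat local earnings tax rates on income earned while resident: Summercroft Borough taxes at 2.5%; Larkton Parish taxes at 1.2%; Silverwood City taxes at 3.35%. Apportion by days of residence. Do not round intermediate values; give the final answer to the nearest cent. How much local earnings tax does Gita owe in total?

Summercroft Borough, 1 Jan – 6 Jun 1998: 157 days → £91,000 × 2.5% × 157/365 = £978.5616
Larkton Parish, 7 Jun – 13 Oct 1998: 129 days → £91,000 × 1.2% × 129/365 = £385.9397
Silverwood City, 14 Oct – 31 Dec 1998: 79 days → £91,000 × 3.35% × 79/365 = £659.8123
Total = £2,024.3137

£2,024.31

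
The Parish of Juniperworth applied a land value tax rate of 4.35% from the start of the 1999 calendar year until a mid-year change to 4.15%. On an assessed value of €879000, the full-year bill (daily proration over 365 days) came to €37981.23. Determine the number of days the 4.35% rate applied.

312 days

Let d = days at the first rate; then 365 − d days at the second rate.
€879000 × [4.35%·d + 4.15%·(365−d)] / 365 = €37981.23
Solving gives d = 312, so the new rate took effect on 9 Nov 1999.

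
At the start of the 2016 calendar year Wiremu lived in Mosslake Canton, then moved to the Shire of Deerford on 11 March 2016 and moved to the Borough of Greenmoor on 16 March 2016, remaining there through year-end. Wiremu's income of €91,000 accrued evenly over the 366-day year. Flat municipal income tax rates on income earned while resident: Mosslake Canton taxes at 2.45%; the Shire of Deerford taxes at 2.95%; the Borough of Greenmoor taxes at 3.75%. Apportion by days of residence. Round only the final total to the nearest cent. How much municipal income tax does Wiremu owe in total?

Mosslake Canton, 1 January – 10 March 2016: 70 days → €91,000 × 2.45% × 70/366 = €426.4071
The Shire of Deerford, 11 March – 15 March 2016: 5 days → €91,000 × 2.95% × 5/366 = €36.6735
The Borough of Greenmoor, 16 March – 31 December 2016: 291 days → €91,000 × 3.75% × 291/366 = €2,713.2172
Total = €3,176.2978

€3,176.30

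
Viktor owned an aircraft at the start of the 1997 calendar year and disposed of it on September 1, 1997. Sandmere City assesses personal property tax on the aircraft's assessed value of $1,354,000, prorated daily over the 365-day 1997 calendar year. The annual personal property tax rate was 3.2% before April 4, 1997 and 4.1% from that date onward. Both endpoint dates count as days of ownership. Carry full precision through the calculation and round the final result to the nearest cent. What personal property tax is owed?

January 1 – April 3, 1997: 93 days at 3.2% → $1,354,000 × 3.2% × 93/365 = $11,039.7370
April 4 – September 1, 1997: 151 days at 4.1% → $1,354,000 × 4.1% × 151/365 = $22,966.0658
Total = $34,005.8027

$34,005.80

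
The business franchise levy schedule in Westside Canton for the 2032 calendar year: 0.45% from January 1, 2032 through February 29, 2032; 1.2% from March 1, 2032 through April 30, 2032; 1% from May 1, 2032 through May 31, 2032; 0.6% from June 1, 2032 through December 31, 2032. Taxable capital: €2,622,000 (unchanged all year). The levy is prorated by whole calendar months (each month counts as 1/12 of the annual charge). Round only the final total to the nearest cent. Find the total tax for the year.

€18,572.50

January 1 – February 29, 2032: 2 months at 0.45% → €2,622,000 × 0.45% × 2/12 = €1,966.5000
March 1 – April 30, 2032: 2 months at 1.2% → €2,622,000 × 1.2% × 2/12 = €5,244.0000
May 1 – May 31, 2032: 1 month at 1% → €2,622,000 × 1% × 1/12 = €2,185.0000
June 1 – December 31, 2032: 7 months at 0.6% → €2,622,000 × 0.6% × 7/12 = €9,177.0000
Total = €18,572.5000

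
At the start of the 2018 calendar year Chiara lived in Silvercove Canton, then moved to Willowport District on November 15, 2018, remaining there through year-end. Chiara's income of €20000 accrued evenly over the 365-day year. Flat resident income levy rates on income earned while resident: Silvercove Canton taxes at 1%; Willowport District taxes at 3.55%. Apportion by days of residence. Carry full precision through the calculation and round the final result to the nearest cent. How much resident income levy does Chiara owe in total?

€265.67

Silvercove Canton, January 1 – November 14, 2018: 318 days → €20000 × 1% × 318/365 = €174.2466
Willowport District, November 15 – December 31, 2018: 47 days → €20000 × 3.55% × 47/365 = €91.4247
Total = €265.6712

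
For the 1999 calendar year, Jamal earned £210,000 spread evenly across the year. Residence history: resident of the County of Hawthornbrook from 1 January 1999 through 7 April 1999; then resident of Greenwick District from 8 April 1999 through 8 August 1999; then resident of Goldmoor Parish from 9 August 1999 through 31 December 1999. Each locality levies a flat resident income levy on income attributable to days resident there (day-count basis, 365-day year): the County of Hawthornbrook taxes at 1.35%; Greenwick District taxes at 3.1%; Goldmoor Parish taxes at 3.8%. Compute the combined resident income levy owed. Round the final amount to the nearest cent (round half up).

The County of Hawthornbrook, 1 January – 7 April 1999: 97 days → £210,000 × 1.35% × 97/365 = £753.4110
Greenwick District, 8 April – 8 August 1999: 123 days → £210,000 × 3.1% × 123/365 = £2,193.7808
Goldmoor Parish, 9 August – 31 December 1999: 145 days → £210,000 × 3.8% × 145/365 = £3,170.1370
Total = £6,117.3288

£6,117.33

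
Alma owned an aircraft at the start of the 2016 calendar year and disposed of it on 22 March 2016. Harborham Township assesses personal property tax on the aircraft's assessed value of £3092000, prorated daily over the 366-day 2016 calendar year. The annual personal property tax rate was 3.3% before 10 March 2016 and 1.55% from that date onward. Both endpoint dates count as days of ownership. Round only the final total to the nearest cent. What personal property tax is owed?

£20938.58

1 January – 9 March 2016: 69 days at 3.3% → £3092000 × 3.3% × 69/366 = £19236.2951
10 March – 22 March 2016: 13 days at 1.55% → £3092000 × 1.55% × 13/366 = £1702.2896
Total = £20938.5847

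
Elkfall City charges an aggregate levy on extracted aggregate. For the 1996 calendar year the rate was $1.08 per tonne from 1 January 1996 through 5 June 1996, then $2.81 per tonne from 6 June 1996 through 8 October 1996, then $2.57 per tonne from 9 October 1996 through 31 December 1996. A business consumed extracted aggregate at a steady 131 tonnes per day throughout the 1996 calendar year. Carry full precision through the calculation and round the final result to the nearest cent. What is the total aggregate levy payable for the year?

1 January – 5 June 1996: 157 days × 131 tonnes/day = 20,567 tonnes at $1.08/tonne → $22212.36
6 June – 8 October 1996: 125 days × 131 tonnes/day = 16,375 tonnes at $2.81/tonne → $46013.75
9 October – 31 December 1996: 84 days × 131 tonnes/day = 11,004 tonnes at $2.57/tonne → $28280.28

$96506.39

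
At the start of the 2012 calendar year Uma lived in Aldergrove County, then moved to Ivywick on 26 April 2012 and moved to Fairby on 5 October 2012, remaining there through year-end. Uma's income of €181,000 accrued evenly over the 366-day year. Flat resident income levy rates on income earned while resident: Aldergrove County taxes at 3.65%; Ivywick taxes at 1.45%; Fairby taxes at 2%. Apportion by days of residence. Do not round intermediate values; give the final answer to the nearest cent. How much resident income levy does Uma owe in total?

€4,125.91

Aldergrove County, 1 January – 25 April 2012: 116 days → €181,000 × 3.65% × 116/366 = €2,093.8634
Ivywick, 26 April – 4 October 2012: 162 days → €181,000 × 1.45% × 162/366 = €1,161.6639
Fairby, 5 October – 31 December 2012: 88 days → €181,000 × 2% × 88/366 = €870.3825
Total = €4,125.9098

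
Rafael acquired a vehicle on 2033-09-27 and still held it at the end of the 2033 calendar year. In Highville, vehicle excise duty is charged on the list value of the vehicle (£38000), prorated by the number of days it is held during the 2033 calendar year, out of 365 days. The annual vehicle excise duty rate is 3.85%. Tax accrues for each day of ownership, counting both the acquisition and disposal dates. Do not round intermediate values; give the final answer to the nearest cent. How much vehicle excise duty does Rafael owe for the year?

Days held (2033-09-27 to 2033-12-31): 96 out of 365
Tax = £38000 × 3.85% × 96/365 = £384.7890

£384.79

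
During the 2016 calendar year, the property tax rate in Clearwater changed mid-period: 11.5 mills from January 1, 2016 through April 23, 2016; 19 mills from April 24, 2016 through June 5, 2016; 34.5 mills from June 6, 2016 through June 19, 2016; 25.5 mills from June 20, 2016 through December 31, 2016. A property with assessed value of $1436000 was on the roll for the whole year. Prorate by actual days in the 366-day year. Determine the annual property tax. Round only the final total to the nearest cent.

$29753.84

January 1 – April 23, 2016: 114 days at 11.5 mills → $1436000 × 1.15% × 114/366 = $5143.7049
April 24 – June 5, 2016: 43 days at 19 mills → $1436000 × 1.9% × 43/366 = $3205.4973
June 6 – June 19, 2016: 14 days at 34.5 mills → $1436000 × 3.45% × 14/366 = $1895.0492
June 20 – December 31, 2016: 195 days at 25.5 mills → $1436000 × 2.55% × 195/366 = $19509.5902
Total = $29753.8415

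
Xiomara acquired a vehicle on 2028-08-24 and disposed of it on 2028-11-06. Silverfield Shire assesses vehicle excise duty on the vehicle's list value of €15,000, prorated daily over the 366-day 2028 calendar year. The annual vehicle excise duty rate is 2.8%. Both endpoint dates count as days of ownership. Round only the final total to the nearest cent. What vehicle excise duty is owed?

€86.07

Days held (2028-08-24 to 2028-11-06): 75 out of 366
Tax = €15,000 × 2.8% × 75/366 = €86.0656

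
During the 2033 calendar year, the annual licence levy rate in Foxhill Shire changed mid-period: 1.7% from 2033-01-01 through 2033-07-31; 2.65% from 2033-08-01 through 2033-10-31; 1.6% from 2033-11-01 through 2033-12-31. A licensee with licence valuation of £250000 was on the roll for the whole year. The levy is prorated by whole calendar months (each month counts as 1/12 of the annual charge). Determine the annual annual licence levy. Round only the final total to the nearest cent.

2033-01-01 to 2033-07-31: 7 months at 1.7% → £250000 × 1.7% × 7/12 = £2479.1667
2033-08-01 to 2033-10-31: 3 months at 2.65% → £250000 × 2.65% × 3/12 = £1656.2500
2033-11-01 to 2033-12-31: 2 months at 1.6% → £250000 × 1.6% × 2/12 = £666.6667
Total = £4802.0833

£4802.08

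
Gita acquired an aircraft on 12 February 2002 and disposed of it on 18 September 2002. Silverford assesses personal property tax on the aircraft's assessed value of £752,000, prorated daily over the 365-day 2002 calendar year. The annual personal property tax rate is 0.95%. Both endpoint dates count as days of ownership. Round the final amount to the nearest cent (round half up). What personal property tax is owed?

Days held (12 February – 18 September 2002): 219 out of 365
Tax = £752,000 × 0.95% × 219/365 = £4,286.4000

£4,286.40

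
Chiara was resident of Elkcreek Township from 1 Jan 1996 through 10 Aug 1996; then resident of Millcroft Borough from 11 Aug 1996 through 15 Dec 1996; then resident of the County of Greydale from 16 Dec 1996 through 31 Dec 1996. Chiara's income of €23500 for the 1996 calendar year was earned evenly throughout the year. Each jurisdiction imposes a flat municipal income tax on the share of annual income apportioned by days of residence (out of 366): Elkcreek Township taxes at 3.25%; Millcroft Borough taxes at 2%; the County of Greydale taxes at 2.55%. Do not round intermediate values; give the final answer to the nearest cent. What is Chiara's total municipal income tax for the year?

€654.63

Elkcreek Township, 1 Jan – 10 Aug 1996: 223 days → €23500 × 3.25% × 223/366 = €465.3449
Millcroft Borough, 11 Aug – 15 Dec 1996: 127 days → €23500 × 2% × 127/366 = €163.0874
The County of Greydale, 16 Dec – 31 Dec 1996: 16 days → €23500 × 2.55% × 16/366 = €26.1967
Total = €654.6291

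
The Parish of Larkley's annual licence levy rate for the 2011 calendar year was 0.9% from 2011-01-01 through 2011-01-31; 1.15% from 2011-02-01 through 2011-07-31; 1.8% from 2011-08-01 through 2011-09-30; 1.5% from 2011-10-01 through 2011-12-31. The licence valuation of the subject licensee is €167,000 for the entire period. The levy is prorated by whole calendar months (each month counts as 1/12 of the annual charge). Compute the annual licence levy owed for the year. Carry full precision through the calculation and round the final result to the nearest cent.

2011-01-01 to 2011-01-31: 1 month at 0.9% → €167,000 × 0.9% × 1/12 = €125.2500
2011-02-01 to 2011-07-31: 6 months at 1.15% → €167,000 × 1.15% × 6/12 = €960.2500
2011-08-01 to 2011-09-30: 2 months at 1.8% → €167,000 × 1.8% × 2/12 = €501.0000
2011-10-01 to 2011-12-31: 3 months at 1.5% → €167,000 × 1.5% × 3/12 = €626.2500
Total = €2,212.7500

€2,212.75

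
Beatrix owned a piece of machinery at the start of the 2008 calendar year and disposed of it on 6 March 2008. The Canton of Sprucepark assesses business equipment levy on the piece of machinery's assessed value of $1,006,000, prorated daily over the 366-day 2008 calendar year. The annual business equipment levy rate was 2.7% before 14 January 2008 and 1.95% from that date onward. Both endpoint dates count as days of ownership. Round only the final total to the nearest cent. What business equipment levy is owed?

$3,805.48

1 January – 13 January 2008: 13 days at 2.7% → $1,006,000 × 2.7% × 13/366 = $964.7705
14 January – 6 March 2008: 53 days at 1.95% → $1,006,000 × 1.95% × 53/366 = $2,840.7131
Total = $3,805.4836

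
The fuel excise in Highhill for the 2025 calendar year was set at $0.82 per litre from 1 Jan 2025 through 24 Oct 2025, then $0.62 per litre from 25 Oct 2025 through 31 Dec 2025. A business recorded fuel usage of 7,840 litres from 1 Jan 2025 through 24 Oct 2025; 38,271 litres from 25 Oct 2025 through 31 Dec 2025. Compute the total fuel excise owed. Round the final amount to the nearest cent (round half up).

1 Jan – 24 Oct 2025: 7,840 litres at $0.82/litre → $6,428.80
25 Oct – 31 Dec 2025: 38,271 litres at $0.62/litre → $23,728.02

$30,156.82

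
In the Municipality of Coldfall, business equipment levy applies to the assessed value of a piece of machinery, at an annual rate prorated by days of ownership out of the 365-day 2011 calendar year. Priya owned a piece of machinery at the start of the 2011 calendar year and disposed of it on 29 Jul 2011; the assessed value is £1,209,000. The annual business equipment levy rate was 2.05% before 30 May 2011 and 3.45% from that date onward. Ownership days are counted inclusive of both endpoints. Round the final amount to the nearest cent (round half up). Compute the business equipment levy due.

£17,088.30

1 Jan – 29 May 2011: 149 days at 2.05% → £1,209,000 × 2.05% × 149/365 = £10,117.5082
30 May – 29 Jul 2011: 61 days at 3.45% → £1,209,000 × 3.45% × 61/365 = £6,970.7959
Total = £17,088.3041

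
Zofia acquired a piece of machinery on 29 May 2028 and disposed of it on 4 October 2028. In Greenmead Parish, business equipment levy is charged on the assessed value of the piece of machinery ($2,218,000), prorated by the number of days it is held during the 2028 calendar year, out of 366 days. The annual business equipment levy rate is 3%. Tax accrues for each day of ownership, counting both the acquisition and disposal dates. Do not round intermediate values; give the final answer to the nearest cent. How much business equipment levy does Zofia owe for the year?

$23,452.62

Days held (29 May – 4 October 2028): 129 out of 366
Tax = $2,218,000 × 3% × 129/366 = $23,452.6230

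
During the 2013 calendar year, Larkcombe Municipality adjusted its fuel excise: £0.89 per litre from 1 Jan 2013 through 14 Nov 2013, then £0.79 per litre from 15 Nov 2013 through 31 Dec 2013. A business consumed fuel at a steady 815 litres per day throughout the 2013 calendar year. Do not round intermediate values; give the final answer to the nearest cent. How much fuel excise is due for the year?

£260,922.25

1 Jan – 14 Nov 2013: 318 days × 815 litres/day = 259,170 litres at £0.89/litre → £230,661.30
15 Nov – 31 Dec 2013: 47 days × 815 litres/day = 38,305 litres at £0.79/litre → £30,260.95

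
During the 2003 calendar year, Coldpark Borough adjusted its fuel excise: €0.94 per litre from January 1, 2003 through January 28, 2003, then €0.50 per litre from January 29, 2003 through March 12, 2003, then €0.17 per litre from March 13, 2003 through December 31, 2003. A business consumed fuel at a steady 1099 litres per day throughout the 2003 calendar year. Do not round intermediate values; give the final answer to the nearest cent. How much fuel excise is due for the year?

€107482.20

January 1 – January 28, 2003: 28 days × 1099 litres/day = 30,772 litres at €0.94/litre → €28925.68
January 29 – March 12, 2003: 43 days × 1099 litres/day = 47,257 litres at €0.50/litre → €23628.50
March 13 – December 31, 2003: 294 days × 1099 litres/day = 323,106 litres at €0.17/litre → €54928.02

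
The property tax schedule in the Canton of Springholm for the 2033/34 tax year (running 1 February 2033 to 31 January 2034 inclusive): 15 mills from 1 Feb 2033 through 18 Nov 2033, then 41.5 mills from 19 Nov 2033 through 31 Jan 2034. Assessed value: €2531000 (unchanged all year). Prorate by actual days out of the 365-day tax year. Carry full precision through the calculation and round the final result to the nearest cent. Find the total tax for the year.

1 Feb – 18 Nov 2033: 291 days at 15 mills → €2531000 × 1.5% × 291/365 = €30267.9863
19 Nov 2033 – 31 Jan 2034: 74 days at 41.5 mills → €2531000 × 4.15% × 74/365 = €21295.0712
Total = €51563.0575

€51563.06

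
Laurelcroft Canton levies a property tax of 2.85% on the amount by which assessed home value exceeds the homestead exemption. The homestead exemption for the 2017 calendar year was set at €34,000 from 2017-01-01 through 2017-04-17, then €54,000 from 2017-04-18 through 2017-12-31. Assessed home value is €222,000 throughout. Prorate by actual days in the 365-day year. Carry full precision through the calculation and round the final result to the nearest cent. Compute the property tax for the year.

€4,955.10

2017-01-01 to 2017-04-17: 107 days, exemption €34,000 → (€222,000 − €34,000) × 2.85% × 107/365 = €1,570.7014
2017-04-18 to 2017-12-31: 258 days, exemption €54,000 → (€222,000 − €54,000) × 2.85% × 258/365 = €3,384.3945
Total = €4,955.0959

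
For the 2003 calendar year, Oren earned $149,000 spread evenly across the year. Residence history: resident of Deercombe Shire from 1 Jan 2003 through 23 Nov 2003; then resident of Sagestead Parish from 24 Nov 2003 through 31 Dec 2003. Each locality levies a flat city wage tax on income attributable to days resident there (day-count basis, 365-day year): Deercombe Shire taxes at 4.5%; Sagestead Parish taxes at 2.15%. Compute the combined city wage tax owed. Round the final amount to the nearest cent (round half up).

Deercombe Shire, 1 Jan – 23 Nov 2003: 327 days → $149,000 × 4.5% × 327/365 = $6,006.9452
Sagestead Parish, 24 Nov – 31 Dec 2003: 38 days → $149,000 × 2.15% × 38/365 = $333.5151
Total = $6,340.4603

$6,340.46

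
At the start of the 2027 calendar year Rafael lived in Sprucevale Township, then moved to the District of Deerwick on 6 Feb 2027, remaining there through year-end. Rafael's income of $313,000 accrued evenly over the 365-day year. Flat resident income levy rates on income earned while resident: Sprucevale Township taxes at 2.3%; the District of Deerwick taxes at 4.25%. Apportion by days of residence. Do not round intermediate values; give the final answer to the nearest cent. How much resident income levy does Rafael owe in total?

$12,700.51

Sprucevale Township, 1 Jan – 5 Feb 2027: 36 days → $313,000 × 2.3% × 36/365 = $710.0384
The District of Deerwick, 6 Feb – 31 Dec 2027: 329 days → $313,000 × 4.25% × 329/365 = $11,990.4726
Total = $12,700.5110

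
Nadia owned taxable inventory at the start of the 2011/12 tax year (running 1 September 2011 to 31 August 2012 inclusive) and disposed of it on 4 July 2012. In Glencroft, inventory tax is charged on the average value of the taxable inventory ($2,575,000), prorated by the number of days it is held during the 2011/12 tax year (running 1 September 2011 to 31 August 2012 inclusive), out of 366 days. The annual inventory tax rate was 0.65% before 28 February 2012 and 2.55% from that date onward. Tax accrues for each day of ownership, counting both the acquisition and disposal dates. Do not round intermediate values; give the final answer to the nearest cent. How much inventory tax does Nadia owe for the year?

1 September 2011 – 27 February 2012: 180 days at 0.65% → $2,575,000 × 0.65% × 180/366 = $8,231.5574
28 February – 4 July 2012: 128 days at 2.55% → $2,575,000 × 2.55% × 128/366 = $22,963.9344
Total = $31,195.4918

$31,195.49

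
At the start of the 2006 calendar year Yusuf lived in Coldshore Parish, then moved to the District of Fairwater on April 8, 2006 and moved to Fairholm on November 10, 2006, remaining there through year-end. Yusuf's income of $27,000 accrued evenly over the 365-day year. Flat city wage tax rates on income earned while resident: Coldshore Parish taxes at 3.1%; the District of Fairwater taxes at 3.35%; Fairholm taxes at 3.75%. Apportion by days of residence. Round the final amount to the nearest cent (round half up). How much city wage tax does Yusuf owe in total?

$901.95

Coldshore Parish, January 1 – April 7, 2006: 97 days → $27,000 × 3.1% × 97/365 = $222.4356
The District of Fairwater, April 8 – November 9, 2006: 216 days → $27,000 × 3.35% × 216/365 = $535.2658
Fairholm, November 10 – December 31, 2006: 52 days → $27,000 × 3.75% × 52/365 = $144.2466
Total = $901.9479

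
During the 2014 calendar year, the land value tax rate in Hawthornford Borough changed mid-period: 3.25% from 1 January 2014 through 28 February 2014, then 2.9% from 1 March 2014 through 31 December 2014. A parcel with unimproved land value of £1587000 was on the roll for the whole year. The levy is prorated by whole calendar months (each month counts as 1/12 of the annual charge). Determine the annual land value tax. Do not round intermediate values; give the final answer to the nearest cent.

1 January – 28 February 2014: 2 months at 3.25% → £1587000 × 3.25% × 2/12 = £8596.2500
1 March – 31 December 2014: 10 months at 2.9% → £1587000 × 2.9% × 10/12 = £38352.5000
Total = £46948.7500

£46948.75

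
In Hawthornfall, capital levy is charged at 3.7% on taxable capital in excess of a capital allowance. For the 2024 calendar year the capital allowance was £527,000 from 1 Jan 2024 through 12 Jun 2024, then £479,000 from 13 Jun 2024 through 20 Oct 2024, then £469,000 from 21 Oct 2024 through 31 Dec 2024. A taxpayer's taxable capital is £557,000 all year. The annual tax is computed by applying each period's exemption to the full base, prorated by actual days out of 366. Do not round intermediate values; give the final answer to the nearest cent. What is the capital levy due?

£2,162.98

1 Jan – 12 Jun 2024: 164 days, exemption £527,000 → (£557,000 − £527,000) × 3.7% × 164/366 = £497.3770
13 Jun – 20 Oct 2024: 130 days, exemption £479,000 → (£557,000 − £479,000) × 3.7% × 130/366 = £1,025.0820
21 Oct – 31 Dec 2024: 72 days, exemption £469,000 → (£557,000 − £469,000) × 3.7% × 72/366 = £640.5246
Total = £2,162.9836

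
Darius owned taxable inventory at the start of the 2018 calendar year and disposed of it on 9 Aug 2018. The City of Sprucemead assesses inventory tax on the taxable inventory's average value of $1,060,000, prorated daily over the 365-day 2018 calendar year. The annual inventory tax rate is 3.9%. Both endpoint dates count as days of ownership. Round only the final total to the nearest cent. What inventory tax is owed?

$25,030.52

Days held (1 Jan – 9 Aug 2018): 221 out of 365
Tax = $1,060,000 × 3.9% × 221/365 = $25,030.5205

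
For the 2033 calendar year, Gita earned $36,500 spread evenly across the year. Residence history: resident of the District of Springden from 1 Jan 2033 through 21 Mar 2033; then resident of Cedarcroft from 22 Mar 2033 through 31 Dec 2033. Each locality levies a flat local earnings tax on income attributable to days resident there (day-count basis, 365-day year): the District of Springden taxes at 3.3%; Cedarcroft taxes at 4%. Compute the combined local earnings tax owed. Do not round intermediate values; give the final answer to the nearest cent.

$1,404.00

The District of Springden, 1 Jan – 21 Mar 2033: 80 days → $36,500 × 3.3% × 80/365 = $264.0000
Cedarcroft, 22 Mar – 31 Dec 2033: 285 days → $36,500 × 4% × 285/365 = $1,140.0000
Total = $1,404.0000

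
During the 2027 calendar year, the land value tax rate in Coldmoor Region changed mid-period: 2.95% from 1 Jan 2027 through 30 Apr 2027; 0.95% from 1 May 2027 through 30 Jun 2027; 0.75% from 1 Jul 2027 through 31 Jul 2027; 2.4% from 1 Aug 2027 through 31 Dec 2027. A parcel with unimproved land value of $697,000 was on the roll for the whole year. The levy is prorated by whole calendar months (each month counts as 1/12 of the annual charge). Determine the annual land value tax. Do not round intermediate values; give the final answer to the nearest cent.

1 Jan – 30 Apr 2027: 4 months at 2.95% → $697,000 × 2.95% × 4/12 = $6,853.8333
1 May – 30 Jun 2027: 2 months at 0.95% → $697,000 × 0.95% × 2/12 = $1,103.5833
1 Jul – 31 Jul 2027: 1 month at 0.75% → $697,000 × 0.75% × 1/12 = $435.6250
1 Aug – 31 Dec 2027: 5 months at 2.4% → $697,000 × 2.4% × 5/12 = $6,970.0000
Total = $15,363.0417

$15,363.04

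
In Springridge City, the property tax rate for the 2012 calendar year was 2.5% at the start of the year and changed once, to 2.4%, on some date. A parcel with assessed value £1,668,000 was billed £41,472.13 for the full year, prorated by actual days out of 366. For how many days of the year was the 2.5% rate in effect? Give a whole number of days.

Let d = days at the first rate; then 366 − d days at the second rate.
£1,668,000 × [2.5%·d + 2.4%·(366−d)] / 366 = £41,472.13
Solving gives d = 316, so the new rate took effect on November 12, 2012.

316 days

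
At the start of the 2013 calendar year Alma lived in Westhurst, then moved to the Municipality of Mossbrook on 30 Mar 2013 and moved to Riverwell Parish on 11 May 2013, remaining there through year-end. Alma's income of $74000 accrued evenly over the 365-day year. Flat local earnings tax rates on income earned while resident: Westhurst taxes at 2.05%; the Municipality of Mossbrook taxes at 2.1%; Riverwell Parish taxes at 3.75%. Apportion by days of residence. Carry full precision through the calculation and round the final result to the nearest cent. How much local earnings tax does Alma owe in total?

Westhurst, 1 Jan – 29 Mar 2013: 88 days → $74000 × 2.05% × 88/365 = $365.7425
The Municipality of Mossbrook, 30 Mar – 10 May 2013: 42 days → $74000 × 2.1% × 42/365 = $178.8164
Riverwell Parish, 11 May – 31 Dec 2013: 235 days → $74000 × 3.75% × 235/365 = $1786.6438
Total = $2331.2027

$2331.20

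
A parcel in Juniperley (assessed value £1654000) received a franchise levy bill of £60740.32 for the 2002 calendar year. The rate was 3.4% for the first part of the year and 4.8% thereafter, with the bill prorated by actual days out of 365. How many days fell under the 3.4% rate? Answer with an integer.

294 days

Let d = days at the first rate; then 365 − d days at the second rate.
£1654000 × [3.4%·d + 4.8%·(365−d)] / 365 = £60740.32
Solving gives d = 294, so the new rate took effect on 22 October 2002.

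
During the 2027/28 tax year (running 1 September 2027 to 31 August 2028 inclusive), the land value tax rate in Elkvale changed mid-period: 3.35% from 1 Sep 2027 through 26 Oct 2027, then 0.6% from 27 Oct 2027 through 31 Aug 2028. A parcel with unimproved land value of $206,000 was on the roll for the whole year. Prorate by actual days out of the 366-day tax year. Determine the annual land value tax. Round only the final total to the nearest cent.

$2,102.78

1 Sep – 26 Oct 2027: 56 days at 3.35% → $206,000 × 3.35% × 56/366 = $1,055.8907
27 Oct 2027 – 31 Aug 2028: 310 days at 0.6% → $206,000 × 0.6% × 310/366 = $1,046.8852
Total = $2,102.7760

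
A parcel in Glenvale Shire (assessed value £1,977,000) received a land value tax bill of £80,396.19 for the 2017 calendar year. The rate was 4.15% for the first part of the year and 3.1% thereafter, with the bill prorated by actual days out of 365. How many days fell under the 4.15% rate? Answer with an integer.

336 days

Let d = days at the first rate; then 365 − d days at the second rate.
£1,977,000 × [4.15%·d + 3.1%·(365−d)] / 365 = £80,396.19
Solving gives d = 336, so the new rate took effect on 3 December 2017.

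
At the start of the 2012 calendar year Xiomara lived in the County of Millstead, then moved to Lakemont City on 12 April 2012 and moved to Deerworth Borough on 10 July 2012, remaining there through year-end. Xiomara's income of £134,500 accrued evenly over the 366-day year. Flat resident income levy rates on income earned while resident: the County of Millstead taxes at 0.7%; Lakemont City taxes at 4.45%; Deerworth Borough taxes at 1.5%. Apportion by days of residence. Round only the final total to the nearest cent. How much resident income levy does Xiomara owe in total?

£2,682.47

The County of Millstead, 1 January – 11 April 2012: 102 days → £134,500 × 0.7% × 102/366 = £262.3852
Lakemont City, 12 April – 9 July 2012: 89 days → £134,500 × 4.45% × 89/366 = £1,455.4296
Deerworth Borough, 10 July – 31 December 2012: 175 days → £134,500 × 1.5% × 175/366 = £964.6516
Total = £2,682.4665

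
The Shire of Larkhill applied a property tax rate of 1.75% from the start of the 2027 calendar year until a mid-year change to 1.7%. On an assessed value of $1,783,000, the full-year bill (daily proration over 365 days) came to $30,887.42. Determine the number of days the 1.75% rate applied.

236 days

Let d = days at the first rate; then 365 − d days at the second rate.
$1,783,000 × [1.75%·d + 1.7%·(365−d)] / 365 = $30,887.42
Solving gives d = 236, so the new rate took effect on 25 Aug 2027.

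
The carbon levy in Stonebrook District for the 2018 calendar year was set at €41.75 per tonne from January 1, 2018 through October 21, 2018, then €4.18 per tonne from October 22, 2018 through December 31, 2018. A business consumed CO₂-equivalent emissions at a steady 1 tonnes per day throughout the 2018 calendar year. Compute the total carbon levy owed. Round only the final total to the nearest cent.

€12571.28

January 1 – October 21, 2018: 294 days × 1 tonnes/day = 294 tonnes at €41.75/tonne → €12274.50
October 22 – December 31, 2018: 71 days × 1 tonnes/day = 71 tonnes at €4.18/tonne → €296.78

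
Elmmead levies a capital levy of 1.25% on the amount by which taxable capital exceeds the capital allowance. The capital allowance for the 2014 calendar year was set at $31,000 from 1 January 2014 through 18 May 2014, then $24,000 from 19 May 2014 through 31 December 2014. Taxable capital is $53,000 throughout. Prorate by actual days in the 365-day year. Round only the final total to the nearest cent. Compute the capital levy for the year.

1 January – 18 May 2014: 138 days, exemption $31,000 → ($53,000 − $31,000) × 1.25% × 138/365 = $103.9726
19 May – 31 December 2014: 227 days, exemption $24,000 → ($53,000 − $24,000) × 1.25% × 227/365 = $225.4452
Total = $329.4178

$329.42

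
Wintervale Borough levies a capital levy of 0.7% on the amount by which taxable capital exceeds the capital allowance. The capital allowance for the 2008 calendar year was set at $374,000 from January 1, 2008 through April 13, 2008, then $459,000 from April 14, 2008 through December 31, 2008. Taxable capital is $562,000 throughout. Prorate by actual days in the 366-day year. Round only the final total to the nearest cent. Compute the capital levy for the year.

January 1 – April 13, 2008: 104 days, exemption $374,000 → ($562,000 − $374,000) × 0.7% × 104/366 = $373.9454
April 14 – December 31, 2008: 262 days, exemption $459,000 → ($562,000 − $459,000) × 0.7% × 262/366 = $516.1257
Total = $890.0710

$890.07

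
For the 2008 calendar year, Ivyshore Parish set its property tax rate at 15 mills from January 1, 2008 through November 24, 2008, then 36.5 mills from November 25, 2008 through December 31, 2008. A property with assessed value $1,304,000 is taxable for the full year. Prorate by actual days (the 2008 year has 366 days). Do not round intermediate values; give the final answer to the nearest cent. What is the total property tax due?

January 1 – November 24, 2008: 329 days at 15 mills → $1,304,000 × 1.5% × 329/366 = $17,582.6230
November 25 – December 31, 2008: 37 days at 36.5 mills → $1,304,000 × 3.65% × 37/366 = $4,811.6175
Total = $22,394.2404

$22,394.24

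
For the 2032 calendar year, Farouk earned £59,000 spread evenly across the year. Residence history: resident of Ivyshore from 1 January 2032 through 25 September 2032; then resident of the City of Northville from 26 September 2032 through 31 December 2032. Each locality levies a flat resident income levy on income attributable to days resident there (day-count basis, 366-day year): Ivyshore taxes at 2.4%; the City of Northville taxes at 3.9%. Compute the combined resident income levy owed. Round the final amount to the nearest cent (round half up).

Ivyshore, 1 January – 25 September 2032: 269 days → £59,000 × 2.4% × 269/366 = £1,040.7213
The City of Northville, 26 September – 31 December 2032: 97 days → £59,000 × 3.9% × 97/366 = £609.8279
Total = £1,650.5492

£1,650.55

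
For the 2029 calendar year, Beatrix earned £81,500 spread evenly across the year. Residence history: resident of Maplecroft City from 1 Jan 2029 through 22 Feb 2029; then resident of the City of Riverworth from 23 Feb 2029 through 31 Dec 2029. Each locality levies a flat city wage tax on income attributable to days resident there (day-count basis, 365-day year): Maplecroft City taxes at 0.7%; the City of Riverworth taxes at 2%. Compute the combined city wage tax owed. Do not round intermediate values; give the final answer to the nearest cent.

Maplecroft City, 1 Jan – 22 Feb 2029: 53 days → £81,500 × 0.7% × 53/365 = £82.8397
The City of Riverworth, 23 Feb – 31 Dec 2029: 312 days → £81,500 × 2% × 312/365 = £1,393.3151
Total = £1,476.1548

£1,476.15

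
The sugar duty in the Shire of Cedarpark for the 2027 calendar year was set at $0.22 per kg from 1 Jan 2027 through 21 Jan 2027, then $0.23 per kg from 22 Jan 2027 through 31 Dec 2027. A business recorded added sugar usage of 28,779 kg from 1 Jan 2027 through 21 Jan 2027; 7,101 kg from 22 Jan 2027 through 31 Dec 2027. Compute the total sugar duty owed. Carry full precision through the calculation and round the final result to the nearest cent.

$7,964.61

1 Jan – 21 Jan 2027: 28,779 kg at $0.22/kg → $6,331.38
22 Jan – 31 Dec 2027: 7,101 kg at $0.23/kg → $1,633.23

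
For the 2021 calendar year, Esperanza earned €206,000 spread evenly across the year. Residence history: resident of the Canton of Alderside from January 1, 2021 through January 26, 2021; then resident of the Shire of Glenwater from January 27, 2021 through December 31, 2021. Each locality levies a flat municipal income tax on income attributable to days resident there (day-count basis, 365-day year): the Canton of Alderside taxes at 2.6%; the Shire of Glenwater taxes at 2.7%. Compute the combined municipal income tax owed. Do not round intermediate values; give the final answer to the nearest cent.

€5,547.33

The Canton of Alderside, January 1 – January 26, 2021: 26 days → €206,000 × 2.6% × 26/365 = €381.5233
The Shire of Glenwater, January 27 – December 31, 2021: 339 days → €206,000 × 2.7% × 339/365 = €5,165.8027
Total = €5,547.3260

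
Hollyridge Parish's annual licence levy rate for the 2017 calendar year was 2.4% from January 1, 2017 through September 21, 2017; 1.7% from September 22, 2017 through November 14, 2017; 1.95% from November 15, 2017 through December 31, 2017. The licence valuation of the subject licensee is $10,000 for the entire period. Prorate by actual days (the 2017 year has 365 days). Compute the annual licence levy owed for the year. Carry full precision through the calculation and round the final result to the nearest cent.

$223.85

January 1 – September 21, 2017: 264 days at 2.4% → $10,000 × 2.4% × 264/365 = $173.5890
September 22 – November 14, 2017: 54 days at 1.7% → $10,000 × 1.7% × 54/365 = $25.1507
November 15 – December 31, 2017: 47 days at 1.95% → $10,000 × 1.95% × 47/365 = $25.1096
Total = $223.8493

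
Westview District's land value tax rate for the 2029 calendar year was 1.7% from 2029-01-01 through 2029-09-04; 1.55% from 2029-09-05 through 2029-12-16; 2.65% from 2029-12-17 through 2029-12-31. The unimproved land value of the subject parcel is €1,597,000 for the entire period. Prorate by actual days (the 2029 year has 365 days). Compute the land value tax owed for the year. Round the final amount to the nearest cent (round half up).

€27,096.50

2029-01-01 to 2029-09-04: 247 days at 1.7% → €1,597,000 × 1.7% × 247/365 = €18,372.0630
2029-09-05 to 2029-12-16: 103 days at 1.55% → €1,597,000 × 1.55% × 103/365 = €6,985.2342
2029-12-17 to 2029-12-31: 15 days at 2.65% → €1,597,000 × 2.65% × 15/365 = €1,739.1986
Total = €27,096.4959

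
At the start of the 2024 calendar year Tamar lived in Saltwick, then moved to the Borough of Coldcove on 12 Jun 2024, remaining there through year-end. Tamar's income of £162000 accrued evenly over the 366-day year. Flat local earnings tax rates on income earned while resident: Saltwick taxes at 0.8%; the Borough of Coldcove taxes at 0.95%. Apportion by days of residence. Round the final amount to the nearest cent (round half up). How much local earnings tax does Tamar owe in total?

Saltwick, 1 Jan – 11 Jun 2024: 163 days → £162000 × 0.8% × 163/366 = £577.1803
The Borough of Coldcove, 12 Jun – 31 Dec 2024: 203 days → £162000 × 0.95% × 203/366 = £853.5984
Total = £1430.7787

£1430.78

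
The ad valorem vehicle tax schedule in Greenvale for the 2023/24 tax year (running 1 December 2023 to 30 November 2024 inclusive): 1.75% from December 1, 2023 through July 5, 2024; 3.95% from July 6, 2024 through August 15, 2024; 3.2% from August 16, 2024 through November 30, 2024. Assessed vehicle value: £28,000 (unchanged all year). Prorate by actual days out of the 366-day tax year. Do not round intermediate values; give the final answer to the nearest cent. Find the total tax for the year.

£677.70

December 1, 2023 – July 5, 2024: 218 days at 1.75% → £28,000 × 1.75% × 218/366 = £291.8579
July 6 – August 15, 2024: 41 days at 3.95% → £28,000 × 3.95% × 41/366 = £123.8962
August 16 – November 30, 2024: 107 days at 3.2% → £28,000 × 3.2% × 107/366 = £261.9454
Total = £677.6995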